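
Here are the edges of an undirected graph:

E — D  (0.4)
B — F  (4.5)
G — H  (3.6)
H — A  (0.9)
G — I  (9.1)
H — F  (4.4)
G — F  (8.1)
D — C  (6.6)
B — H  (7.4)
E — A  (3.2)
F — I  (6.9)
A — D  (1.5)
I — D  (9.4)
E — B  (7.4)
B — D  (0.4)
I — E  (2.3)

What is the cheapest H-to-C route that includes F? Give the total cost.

15.9

Best H to F: H → F costing 4.4
Best F to C: F → B → D → C costing 11.5
Total via F: 4.4 + 11.5 = 15.9.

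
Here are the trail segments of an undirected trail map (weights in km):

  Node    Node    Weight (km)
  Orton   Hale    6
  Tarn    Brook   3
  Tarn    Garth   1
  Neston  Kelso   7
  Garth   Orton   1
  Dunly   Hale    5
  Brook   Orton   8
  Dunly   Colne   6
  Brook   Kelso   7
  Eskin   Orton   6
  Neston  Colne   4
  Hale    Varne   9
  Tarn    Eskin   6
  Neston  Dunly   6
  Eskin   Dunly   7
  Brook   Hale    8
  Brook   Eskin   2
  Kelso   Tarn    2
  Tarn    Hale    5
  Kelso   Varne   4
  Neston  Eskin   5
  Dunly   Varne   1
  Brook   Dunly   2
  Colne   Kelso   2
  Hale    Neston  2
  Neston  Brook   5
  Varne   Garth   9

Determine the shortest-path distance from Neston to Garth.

Settle nodes by increasing distance from Neston:
Neston: 0
Hale: 2  (via Neston)
Colne: 4  (via Neston)
Brook: 5  (via Neston)
Eskin: 5  (via Neston)
Dunly: 6  (via Neston)
Kelso: 6  (via Colne)
Varne: 7  (via Dunly)
Tarn: 7  (via Hale)
Garth: 8  (via Tarn)
Shortest route: Neston–Hale–Tarn–Garth = 8 km.

8 km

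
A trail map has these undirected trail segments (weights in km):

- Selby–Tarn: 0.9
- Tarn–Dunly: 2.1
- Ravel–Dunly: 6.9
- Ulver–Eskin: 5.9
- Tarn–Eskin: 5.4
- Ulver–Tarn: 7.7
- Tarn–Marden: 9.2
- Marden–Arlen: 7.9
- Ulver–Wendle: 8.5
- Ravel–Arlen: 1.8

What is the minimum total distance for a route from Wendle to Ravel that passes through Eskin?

28.8 km

Best Wendle to Eskin: Wendle–Ulver–Eskin costing 14.4
Best Eskin to Ravel: Eskin–Tarn–Dunly–Ravel costing 14.4
Total via Eskin: 14.4 + 14.4 = 28.8 km.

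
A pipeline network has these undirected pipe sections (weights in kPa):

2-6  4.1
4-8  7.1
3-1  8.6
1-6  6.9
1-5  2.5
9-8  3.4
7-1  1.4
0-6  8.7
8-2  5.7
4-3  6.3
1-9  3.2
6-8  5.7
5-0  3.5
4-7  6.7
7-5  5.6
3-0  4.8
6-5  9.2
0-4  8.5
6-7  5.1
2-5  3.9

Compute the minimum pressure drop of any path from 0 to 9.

9.2 kPa

Enumerating some paths:
0 - 5 - 7 - 1 - 9: 3.5+5.6+1.4+3.2 = 13.7
0 - 5 - 1 - 9: 3.5+2.5+3.2 = 9.2
The minimum is 9.2 kPa via 0 - 5 - 1 - 9.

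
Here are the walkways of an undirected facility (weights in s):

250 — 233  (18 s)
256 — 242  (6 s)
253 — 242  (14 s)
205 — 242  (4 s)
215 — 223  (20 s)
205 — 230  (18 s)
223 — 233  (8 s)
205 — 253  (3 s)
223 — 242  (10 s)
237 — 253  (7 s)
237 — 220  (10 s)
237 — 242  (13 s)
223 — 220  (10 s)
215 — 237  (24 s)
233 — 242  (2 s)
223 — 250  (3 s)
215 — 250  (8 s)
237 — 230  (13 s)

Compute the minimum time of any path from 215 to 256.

27 s

Compare a few routes:
215–223–233–242–256: 20+8+2+6 = 36
215–250–223–242–256: 8+3+10+6 = 27
215–250–233–242–256: 8+18+2+6 = 34
The minimum is 27 s via 215–250–223–242–256.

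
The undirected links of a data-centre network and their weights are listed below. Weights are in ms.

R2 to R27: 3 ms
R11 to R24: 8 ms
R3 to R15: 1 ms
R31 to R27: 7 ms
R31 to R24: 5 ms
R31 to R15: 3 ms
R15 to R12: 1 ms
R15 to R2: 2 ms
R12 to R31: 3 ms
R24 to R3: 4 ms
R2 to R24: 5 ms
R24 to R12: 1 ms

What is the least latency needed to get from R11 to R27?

Compare a few routes:
R11 → R24 → R12 → R15 → R2 → R27: 8+1+1+2+3 = 15
R11 → R24 → R2 → R27: 8+5+3 = 16
Cheapest is R11 → R24 → R12 → R15 → R2 → R27 at 15 ms.

15 ms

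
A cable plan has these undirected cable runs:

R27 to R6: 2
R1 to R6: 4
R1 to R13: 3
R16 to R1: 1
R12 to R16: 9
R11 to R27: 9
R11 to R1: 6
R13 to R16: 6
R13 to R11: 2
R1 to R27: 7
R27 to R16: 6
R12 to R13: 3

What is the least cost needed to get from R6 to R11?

9

Shortest distances from R6:
R6: 0
R27: 2  (via R6)
R1: 4  (via R6)
R16: 5  (via R1)
R13: 7  (via R1)
R11: 9  (via R13)
Shortest route: R6–R1–R13–R11 = 9.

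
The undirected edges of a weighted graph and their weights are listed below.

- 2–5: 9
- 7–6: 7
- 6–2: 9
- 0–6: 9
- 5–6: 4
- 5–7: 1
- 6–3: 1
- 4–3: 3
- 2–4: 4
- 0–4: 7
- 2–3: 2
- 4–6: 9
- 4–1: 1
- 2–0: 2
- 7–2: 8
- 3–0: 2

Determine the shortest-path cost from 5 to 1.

9

Running Dijkstra from 5:
5: 0
7: 1  (via 5)
6: 4  (via 5)
3: 5  (via 6)
0: 7  (via 3)
2: 7  (via 3)
4: 8  (via 3)
1: 9  (via 4)
Shortest route: 5–6–3–4–1 = 9.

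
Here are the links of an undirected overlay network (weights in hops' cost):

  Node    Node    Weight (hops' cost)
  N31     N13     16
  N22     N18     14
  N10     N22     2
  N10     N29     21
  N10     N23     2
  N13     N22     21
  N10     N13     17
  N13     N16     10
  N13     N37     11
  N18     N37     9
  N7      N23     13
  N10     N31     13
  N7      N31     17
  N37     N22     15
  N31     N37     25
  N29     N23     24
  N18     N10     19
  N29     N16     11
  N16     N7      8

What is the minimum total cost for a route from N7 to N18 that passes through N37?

Best N7 to N37: N7–N16–N13–N37 costing 29
Shortest N37→N18: N37–N18 = 9
Total via N37: 29 + 9 = 38 hops' cost.

38 hops' cost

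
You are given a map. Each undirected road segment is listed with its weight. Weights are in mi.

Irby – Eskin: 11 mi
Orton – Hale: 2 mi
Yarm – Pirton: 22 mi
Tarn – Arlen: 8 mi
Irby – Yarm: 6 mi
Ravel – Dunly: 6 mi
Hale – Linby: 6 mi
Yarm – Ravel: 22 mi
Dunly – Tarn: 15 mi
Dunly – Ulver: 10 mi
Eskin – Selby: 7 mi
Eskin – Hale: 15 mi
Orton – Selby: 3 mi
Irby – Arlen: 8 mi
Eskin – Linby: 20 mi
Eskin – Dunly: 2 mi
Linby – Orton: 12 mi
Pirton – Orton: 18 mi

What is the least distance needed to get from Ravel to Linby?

26 mi

Enumerating some paths:
Ravel → Dunly → Eskin → Linby: 6+2+20 = 28
Ravel → Dunly → Eskin → Selby → Orton → Hale → Linby: 6+2+7+3+2+6 = 26
The minimum is 26 mi via Ravel → Dunly → Eskin → Selby → Orton → Hale → Linby.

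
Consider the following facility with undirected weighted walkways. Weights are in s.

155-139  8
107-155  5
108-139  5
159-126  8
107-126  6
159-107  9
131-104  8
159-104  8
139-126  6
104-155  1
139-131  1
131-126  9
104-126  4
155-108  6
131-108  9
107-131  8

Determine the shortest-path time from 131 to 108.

Compare a few routes:
131–139–108: 1+5 = 6
131–108: 9 = 9
The minimum is 6 s via 131–139–108.

6 s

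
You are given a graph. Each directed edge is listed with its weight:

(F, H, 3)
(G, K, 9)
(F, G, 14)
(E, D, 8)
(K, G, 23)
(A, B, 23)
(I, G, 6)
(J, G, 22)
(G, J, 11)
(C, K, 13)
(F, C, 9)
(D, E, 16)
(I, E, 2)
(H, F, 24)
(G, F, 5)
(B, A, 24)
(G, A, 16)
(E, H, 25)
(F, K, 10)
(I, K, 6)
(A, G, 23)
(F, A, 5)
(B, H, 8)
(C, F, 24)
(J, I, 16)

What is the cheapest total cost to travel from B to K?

Compare a few routes:
B - H - F - K: 8+24+10 = 42
B - H - F - C - K: 8+24+9+13 = 54
Cheapest is B - H - F - K at 42.

42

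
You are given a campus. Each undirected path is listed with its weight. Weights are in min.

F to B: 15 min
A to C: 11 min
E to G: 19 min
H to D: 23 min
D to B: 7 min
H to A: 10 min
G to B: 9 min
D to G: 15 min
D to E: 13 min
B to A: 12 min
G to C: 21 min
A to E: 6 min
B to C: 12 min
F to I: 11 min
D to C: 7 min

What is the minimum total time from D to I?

Settle nodes by increasing distance from D:
D: 0
B: 7  (via D)
C: 7  (via D)
E: 13  (via D)
G: 15  (via D)
A: 18  (via C)
F: 22  (via B)
H: 23  (via D)
I: 33  (via F)
Shortest route: D → B → F → I = 33 min.

33 min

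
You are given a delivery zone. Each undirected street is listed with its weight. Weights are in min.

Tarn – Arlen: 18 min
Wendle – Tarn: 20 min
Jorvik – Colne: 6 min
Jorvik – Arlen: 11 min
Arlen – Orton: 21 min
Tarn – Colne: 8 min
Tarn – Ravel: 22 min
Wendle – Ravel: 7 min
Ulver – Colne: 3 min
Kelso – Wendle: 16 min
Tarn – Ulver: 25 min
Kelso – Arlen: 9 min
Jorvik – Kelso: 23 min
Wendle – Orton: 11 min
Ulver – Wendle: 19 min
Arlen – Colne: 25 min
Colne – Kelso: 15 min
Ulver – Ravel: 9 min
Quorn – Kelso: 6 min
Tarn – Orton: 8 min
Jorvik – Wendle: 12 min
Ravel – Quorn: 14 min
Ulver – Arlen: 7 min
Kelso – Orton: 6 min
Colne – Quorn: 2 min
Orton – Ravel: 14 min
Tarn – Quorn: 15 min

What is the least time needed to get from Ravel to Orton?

Enumerating some paths:
Ravel → Orton: 14 = 14
Ravel → Wendle → Orton: 7+11 = 18
Ravel → Ulver → Colne → Quorn → Kelso → Orton: 9+3+2+6+6 = 26
The minimum is 14 min via Ravel → Orton.

14 min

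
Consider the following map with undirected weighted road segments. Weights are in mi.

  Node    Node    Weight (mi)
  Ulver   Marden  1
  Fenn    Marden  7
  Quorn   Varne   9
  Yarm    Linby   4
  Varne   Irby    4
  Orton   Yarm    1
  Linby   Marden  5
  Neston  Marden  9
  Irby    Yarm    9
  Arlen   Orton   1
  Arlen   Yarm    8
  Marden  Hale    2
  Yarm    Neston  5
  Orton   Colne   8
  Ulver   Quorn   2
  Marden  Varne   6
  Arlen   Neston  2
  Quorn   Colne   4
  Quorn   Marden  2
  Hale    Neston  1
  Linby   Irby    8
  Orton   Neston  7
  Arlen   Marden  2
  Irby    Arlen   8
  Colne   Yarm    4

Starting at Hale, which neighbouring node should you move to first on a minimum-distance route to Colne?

Marden

Compare a few routes:
Hale - Neston - Arlen - Orton - Yarm - Colne: 1+2+1+1+4 = 9
Hale - Marden - Quorn - Colne: 2+2+4 = 8
Cheapest is Hale - Marden - Quorn - Colne at 8 mi.
So from Hale the first move is to Marden.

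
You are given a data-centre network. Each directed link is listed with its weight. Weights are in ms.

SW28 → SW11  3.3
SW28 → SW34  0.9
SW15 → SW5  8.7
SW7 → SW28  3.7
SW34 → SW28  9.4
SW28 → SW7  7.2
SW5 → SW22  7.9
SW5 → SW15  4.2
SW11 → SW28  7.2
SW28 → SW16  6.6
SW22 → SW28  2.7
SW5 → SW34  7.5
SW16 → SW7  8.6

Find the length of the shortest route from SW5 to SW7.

17.8 ms

Settle nodes by increasing distance from SW5:
SW5: 0
SW15: 4.2  (via SW5)
SW34: 7.5  (via SW5)
SW22: 7.9  (via SW5)
SW28: 10.6  (via SW22)
SW11: 13.9  (via SW28)
SW16: 17.2  (via SW28)
SW7: 17.8  (via SW28)
Shortest route: SW5–SW22–SW28–SW7 = 17.8 ms.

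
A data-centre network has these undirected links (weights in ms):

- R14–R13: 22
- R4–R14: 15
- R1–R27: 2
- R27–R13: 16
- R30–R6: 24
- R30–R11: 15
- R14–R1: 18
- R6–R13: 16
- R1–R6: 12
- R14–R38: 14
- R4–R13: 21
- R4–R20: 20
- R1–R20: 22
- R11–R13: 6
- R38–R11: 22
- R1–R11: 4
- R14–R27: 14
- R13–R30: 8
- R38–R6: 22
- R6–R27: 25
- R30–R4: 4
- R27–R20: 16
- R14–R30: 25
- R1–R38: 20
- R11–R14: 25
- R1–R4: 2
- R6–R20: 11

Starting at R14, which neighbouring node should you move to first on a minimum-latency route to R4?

Compare a few routes:
R14 - R1 - R4: 18+2 = 20
R14 - R27 - R1 - R4: 14+2+2 = 18
R14 - R4: 15 = 15
Cheapest is R14 - R4 at 15 ms.
So from R14 the first move is to R4.

R4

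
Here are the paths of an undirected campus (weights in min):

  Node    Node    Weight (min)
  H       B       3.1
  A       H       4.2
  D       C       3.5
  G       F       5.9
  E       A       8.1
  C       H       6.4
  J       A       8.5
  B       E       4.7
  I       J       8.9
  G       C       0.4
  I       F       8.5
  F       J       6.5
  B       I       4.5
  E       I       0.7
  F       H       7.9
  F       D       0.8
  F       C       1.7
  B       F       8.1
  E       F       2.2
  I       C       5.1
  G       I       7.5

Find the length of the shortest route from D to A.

Settle nodes by increasing distance from D:
D: 0
F: 0.8  (via D)
C: 2.5  (via F)
G: 2.9  (via C)
E: 3  (via F)
I: 3.7  (via E)
J: 7.3  (via F)
B: 7.7  (via E)
H: 8.7  (via F)
A: 11.1  (via E)
Shortest route: D → F → E → A = 11.1 min.

11.1 min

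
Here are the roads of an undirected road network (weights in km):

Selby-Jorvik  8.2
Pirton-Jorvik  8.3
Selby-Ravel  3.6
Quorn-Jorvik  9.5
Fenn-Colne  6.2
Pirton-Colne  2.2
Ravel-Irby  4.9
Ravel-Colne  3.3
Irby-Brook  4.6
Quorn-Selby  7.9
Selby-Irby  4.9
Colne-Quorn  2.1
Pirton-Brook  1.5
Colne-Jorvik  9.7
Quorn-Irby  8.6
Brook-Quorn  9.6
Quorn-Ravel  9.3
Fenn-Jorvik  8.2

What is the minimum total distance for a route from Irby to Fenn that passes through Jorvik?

Best Irby to Jorvik: Irby–Selby–Jorvik costing 13.1
Best Jorvik to Fenn: Jorvik–Fenn costing 8.2
Total via Jorvik: 13.1 + 8.2 = 21.3 km.

21.3 km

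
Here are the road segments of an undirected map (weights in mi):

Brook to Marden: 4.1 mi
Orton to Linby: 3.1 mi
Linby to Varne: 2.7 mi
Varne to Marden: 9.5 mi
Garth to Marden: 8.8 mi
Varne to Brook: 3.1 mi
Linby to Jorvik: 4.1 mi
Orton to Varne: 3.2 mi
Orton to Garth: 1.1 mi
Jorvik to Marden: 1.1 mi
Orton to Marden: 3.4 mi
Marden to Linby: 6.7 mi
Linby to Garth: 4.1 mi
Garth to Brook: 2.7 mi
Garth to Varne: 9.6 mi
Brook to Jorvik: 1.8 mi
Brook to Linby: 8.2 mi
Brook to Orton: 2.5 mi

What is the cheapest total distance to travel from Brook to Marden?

Running Dijkstra from Brook:
Brook: 0
Jorvik: 1.8  (via Brook)
Orton: 2.5  (via Brook)
Garth: 2.7  (via Brook)
Marden: 2.9  (via Jorvik)
Shortest route: Brook–Jorvik–Marden = 2.9 mi.

2.9 mi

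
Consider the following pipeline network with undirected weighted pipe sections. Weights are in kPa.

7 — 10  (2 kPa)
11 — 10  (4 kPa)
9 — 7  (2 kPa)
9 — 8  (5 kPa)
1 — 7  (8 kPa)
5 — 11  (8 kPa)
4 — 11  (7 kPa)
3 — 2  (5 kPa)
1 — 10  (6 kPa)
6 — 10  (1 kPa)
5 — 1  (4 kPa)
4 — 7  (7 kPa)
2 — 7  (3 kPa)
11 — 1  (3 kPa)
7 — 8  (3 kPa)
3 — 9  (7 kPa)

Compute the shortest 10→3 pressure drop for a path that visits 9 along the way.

Best 10 to 9: 10–7–9 costing 4
Best 9 to 3: 9–3 costing 7
Total via 9: 4 + 7 = 11 kPa.

11 kPa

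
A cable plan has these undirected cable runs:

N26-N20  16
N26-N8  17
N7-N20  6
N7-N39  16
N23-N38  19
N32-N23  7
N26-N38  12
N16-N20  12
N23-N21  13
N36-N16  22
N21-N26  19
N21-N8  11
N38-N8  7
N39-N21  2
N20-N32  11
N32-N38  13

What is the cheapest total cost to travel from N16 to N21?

36

Settle nodes by increasing distance from N16:
N16: 0
N20: 12  (via N16)
N7: 18  (via N20)
N36: 22  (via N16)
N32: 23  (via N20)
N26: 28  (via N20)
N23: 30  (via N32)
N39: 34  (via N7)
N38: 36  (via N32)
N21: 36  (via N39)
Shortest route: N16 → N20 → N7 → N39 → N21 = 36.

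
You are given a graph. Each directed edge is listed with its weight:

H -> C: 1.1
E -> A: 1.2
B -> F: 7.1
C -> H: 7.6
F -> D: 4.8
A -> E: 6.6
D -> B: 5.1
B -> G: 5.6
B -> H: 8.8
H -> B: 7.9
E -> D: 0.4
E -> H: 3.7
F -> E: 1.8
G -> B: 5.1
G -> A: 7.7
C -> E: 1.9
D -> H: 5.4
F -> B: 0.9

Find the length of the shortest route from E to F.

12.6

Shortest distances from E:
E: 0
D: 0.4  (via E)
A: 1.2  (via E)
H: 3.7  (via E)
C: 4.8  (via H)
B: 5.5  (via D)
G: 11.1  (via B)
F: 12.6  (via B)
Shortest route: E → D → B → F = 12.6.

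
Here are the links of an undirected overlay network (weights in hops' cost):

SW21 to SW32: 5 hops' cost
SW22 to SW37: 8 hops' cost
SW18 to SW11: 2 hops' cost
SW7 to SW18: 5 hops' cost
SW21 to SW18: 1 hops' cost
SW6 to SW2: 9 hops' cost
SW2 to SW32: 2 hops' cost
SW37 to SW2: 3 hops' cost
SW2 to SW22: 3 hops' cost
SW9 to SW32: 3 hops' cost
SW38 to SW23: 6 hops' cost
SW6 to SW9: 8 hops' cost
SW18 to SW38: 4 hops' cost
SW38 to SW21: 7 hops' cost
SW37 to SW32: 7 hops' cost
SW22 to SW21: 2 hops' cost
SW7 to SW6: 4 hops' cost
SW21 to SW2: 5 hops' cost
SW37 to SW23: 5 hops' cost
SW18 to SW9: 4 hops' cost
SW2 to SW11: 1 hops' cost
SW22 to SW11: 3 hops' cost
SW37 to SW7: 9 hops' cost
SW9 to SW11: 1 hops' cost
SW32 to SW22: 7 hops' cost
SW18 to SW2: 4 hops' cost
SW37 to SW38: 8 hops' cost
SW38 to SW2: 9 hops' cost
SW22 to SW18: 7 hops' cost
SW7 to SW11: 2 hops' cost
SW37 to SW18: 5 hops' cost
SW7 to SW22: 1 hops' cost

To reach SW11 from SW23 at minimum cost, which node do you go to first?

Enumerating some paths:
SW23 - SW37 - SW18 - SW11: 5+5+2 = 12
SW23 - SW37 - SW2 - SW11: 5+3+1 = 9
The minimum is 9 hops' cost via SW23 - SW37 - SW2 - SW11.
So from SW23 the first move is to SW37.

SW37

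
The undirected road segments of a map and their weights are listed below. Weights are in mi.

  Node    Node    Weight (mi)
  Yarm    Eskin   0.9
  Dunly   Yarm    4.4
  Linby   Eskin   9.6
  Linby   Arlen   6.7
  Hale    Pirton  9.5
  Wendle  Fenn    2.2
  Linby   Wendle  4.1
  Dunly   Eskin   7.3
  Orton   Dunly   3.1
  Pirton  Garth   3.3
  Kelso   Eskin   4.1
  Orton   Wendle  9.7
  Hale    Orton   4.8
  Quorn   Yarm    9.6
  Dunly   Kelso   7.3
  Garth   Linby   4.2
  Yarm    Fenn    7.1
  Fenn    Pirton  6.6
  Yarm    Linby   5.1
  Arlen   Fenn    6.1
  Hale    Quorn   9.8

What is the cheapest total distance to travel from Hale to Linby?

Settle nodes by increasing distance from Hale:
Hale: 0
Orton: 4.8  (via Hale)
Dunly: 7.9  (via Orton)
Pirton: 9.5  (via Hale)
Quorn: 9.8  (via Hale)
Yarm: 12.3  (via Dunly)
Garth: 12.8  (via Pirton)
Eskin: 13.2  (via Yarm)
Wendle: 14.5  (via Orton)
Kelso: 15.2  (via Dunly)
Fenn: 16.1  (via Pirton)
Linby: 17  (via Garth)
Shortest route: Hale → Pirton → Garth → Linby = 17 mi.

17 mi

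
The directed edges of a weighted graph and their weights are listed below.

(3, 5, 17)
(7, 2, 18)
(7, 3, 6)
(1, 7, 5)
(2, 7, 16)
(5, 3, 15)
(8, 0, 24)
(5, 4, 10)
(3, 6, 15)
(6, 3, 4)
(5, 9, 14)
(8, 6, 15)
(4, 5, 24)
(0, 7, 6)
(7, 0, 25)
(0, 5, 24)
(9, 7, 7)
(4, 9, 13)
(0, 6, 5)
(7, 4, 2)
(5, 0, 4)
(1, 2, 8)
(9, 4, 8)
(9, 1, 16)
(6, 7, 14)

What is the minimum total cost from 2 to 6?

37

Running Dijkstra from 2:
2: 0
7: 16  (via 2)
4: 18  (via 7)
3: 22  (via 7)
9: 31  (via 4)
6: 37  (via 3)
Shortest route: 2–7–3–6 = 37.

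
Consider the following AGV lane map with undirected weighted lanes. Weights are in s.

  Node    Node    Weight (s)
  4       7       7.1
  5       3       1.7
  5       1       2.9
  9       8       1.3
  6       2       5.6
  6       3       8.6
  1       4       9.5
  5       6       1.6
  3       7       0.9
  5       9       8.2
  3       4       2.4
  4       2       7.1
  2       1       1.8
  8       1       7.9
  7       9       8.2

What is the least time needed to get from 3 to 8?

10.4 s

Shortest distances from 3:
3: 0
7: 0.9  (via 3)
5: 1.7  (via 3)
4: 2.4  (via 3)
6: 3.3  (via 5)
1: 4.6  (via 5)
2: 6.4  (via 1)
9: 9.1  (via 7)
8: 10.4  (via 9)
Shortest route: 3 → 7 → 9 → 8 = 10.4 s.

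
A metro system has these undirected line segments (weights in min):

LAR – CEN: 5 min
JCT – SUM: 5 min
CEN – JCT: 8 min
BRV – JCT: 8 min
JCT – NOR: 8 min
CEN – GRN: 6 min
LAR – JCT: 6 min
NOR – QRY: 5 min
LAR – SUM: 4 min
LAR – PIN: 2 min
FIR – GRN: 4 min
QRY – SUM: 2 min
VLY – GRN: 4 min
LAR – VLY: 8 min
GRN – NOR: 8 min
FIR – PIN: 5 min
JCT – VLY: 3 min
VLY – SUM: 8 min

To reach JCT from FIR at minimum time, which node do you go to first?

GRN

Candidate routes:
FIR → GRN → VLY → JCT: 4+4+3 = 11
FIR → PIN → LAR → JCT: 5+2+6 = 13
FIR → PIN → LAR → SUM → JCT: 5+2+4+5 = 16
Cheapest is FIR → GRN → VLY → JCT at 11 min.
So from FIR the first move is to GRN.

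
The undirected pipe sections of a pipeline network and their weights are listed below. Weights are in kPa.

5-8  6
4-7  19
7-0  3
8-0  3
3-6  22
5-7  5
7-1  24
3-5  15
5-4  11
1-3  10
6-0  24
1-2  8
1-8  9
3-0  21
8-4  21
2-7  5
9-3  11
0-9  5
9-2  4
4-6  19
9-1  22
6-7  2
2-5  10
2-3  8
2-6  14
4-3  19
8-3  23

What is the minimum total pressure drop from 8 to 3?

Compare a few routes:
8–0–9–3: 3+5+11 = 19
8–5–3: 6+15 = 21
8–0–9–2–3: 3+5+4+8 = 20
The minimum is 19 kPa via 8–0–9–3.

19 kPa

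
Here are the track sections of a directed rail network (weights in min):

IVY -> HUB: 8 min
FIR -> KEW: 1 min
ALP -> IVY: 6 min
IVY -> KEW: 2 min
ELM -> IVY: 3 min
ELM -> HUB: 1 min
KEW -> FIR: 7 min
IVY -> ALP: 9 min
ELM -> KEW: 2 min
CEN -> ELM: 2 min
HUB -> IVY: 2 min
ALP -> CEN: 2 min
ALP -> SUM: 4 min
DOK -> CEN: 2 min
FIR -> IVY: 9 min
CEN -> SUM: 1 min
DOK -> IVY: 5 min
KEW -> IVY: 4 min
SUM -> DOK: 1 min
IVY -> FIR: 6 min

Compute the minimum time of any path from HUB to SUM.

Settle nodes by increasing distance from HUB:
HUB: 0
IVY: 2  (via HUB)
KEW: 4  (via IVY)
FIR: 8  (via IVY)
ALP: 11  (via IVY)
CEN: 13  (via ALP)
SUM: 14  (via CEN)
Shortest route: HUB → IVY → ALP → CEN → SUM = 14 min.

14 min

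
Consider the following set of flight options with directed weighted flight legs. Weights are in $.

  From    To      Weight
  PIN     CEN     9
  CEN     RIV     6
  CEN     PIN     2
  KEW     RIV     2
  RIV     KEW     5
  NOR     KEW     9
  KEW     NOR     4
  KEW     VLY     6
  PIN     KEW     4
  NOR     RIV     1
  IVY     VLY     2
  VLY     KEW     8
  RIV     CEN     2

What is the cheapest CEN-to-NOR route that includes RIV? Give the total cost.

Shortest CEN→RIV: CEN → RIV = 6
Best RIV to NOR: RIV → KEW → NOR costing 9
Total via RIV: 6 + 9 = $15.

$15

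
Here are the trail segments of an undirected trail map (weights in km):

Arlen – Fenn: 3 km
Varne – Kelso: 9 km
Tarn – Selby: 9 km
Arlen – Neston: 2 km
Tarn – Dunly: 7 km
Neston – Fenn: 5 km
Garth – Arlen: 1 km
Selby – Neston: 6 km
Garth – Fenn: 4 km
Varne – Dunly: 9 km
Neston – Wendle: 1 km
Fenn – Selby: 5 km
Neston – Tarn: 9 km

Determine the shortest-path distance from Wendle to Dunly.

17 km

Shortest distances from Wendle:
Wendle: 0
Neston: 1  (via Wendle)
Arlen: 3  (via Neston)
Garth: 4  (via Arlen)
Fenn: 6  (via Neston)
Selby: 7  (via Neston)
Tarn: 10  (via Neston)
Dunly: 17  (via Tarn)
Shortest route: Wendle–Neston–Tarn–Dunly = 17 km.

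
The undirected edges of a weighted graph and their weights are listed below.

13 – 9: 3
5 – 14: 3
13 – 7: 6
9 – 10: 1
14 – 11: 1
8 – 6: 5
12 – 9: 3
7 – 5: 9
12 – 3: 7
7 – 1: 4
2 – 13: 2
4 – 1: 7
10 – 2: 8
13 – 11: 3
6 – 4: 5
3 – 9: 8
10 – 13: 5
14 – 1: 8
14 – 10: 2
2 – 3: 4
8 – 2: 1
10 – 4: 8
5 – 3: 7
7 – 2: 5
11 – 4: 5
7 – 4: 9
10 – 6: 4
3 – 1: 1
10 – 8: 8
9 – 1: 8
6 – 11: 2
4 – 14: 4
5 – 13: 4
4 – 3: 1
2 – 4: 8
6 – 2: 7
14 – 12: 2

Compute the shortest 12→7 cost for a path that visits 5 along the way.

14

Shortest 12→5: 12–14–5 = 5
Best 5 to 7: 5–7 costing 9
Total via 5: 5 + 9 = 14.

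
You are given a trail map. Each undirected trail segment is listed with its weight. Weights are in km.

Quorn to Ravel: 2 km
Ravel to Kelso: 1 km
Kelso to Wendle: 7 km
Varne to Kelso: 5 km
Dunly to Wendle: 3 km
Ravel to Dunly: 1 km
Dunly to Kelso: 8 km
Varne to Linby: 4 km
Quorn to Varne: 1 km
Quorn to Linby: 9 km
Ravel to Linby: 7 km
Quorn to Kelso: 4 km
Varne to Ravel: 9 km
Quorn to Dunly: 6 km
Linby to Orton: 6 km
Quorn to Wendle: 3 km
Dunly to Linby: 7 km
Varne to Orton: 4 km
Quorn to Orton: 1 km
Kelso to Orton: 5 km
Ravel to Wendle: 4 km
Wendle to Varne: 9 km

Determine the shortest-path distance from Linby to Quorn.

Running Dijkstra from Linby:
Linby: 0
Varne: 4  (via Linby)
Quorn: 5  (via Varne)
Shortest route: Linby–Varne–Quorn = 5 km.

5 km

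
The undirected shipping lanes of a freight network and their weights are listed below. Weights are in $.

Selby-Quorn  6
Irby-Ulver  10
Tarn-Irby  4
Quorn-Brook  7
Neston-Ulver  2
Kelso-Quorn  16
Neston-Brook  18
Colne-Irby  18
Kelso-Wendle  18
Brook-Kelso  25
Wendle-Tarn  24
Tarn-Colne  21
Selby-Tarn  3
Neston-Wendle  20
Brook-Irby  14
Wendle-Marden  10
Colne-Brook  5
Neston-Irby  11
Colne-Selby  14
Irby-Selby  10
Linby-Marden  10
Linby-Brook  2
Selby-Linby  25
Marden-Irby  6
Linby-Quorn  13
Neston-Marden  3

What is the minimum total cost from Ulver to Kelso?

Running Dijkstra from Ulver:
Ulver: 0
Neston: 2  (via Ulver)
Marden: 5  (via Neston)
Irby: 10  (via Ulver)
Tarn: 14  (via Irby)
Wendle: 15  (via Marden)
Linby: 15  (via Marden)
Selby: 17  (via Tarn)
Brook: 17  (via Linby)
Colne: 22  (via Brook)
Quorn: 23  (via Selby)
Kelso: 33  (via Wendle)
Shortest route: Ulver → Neston → Marden → Wendle → Kelso = $33.

$33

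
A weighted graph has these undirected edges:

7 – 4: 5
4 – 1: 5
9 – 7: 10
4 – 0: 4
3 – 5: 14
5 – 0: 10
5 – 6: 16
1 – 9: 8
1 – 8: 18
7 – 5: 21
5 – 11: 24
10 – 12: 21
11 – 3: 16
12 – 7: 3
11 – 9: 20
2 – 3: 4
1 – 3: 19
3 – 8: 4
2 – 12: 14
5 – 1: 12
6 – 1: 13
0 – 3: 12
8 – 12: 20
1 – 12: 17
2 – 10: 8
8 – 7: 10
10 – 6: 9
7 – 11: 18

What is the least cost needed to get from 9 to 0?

Enumerating some paths:
9 → 7 → 4 → 0: 10+5+4 = 19
9 → 1 → 5 → 0: 8+12+10 = 30
9 → 1 → 4 → 0: 8+5+4 = 17
The minimum is 17 via 9 → 1 → 4 → 0.

17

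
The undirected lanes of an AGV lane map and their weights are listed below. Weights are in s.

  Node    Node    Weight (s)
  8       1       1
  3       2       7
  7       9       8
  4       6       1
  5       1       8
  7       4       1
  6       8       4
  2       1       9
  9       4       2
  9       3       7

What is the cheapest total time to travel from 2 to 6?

14 s

Enumerating some paths:
2–3–9–4–6: 7+7+2+1 = 17
2–1–8–6: 9+1+4 = 14
The minimum is 14 s via 2–1–8–6.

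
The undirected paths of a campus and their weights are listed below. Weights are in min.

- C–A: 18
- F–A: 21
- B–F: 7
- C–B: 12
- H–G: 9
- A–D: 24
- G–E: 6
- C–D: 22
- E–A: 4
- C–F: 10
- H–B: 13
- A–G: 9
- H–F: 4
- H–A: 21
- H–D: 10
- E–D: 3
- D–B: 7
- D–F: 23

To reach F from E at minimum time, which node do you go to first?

D

Candidate routes:
E - G - H - F: 6+9+4 = 19
E - D - B - F: 3+7+7 = 17
Cheapest is E - D - B - F at 17 min.
So from E the first move is to D.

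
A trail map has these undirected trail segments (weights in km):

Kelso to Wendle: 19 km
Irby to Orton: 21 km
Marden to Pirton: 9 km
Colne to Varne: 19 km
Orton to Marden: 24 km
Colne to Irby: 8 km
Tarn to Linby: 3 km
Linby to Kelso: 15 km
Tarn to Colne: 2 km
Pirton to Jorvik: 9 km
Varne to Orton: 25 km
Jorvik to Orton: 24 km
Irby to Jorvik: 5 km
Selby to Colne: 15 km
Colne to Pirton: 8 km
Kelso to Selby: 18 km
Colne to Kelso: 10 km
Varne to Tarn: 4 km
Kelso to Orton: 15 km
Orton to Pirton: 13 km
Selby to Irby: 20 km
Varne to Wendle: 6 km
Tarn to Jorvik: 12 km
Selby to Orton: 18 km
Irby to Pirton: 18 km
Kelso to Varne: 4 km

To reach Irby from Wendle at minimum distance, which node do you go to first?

Enumerating some paths:
Wendle–Varne–Kelso–Colne–Irby: 6+4+10+8 = 28
Wendle–Varne–Tarn–Colne–Irby: 6+4+2+8 = 20
Wendle–Varne–Tarn–Jorvik–Irby: 6+4+12+5 = 27
The minimum is 20 km via Wendle–Varne–Tarn–Colne–Irby.
So from Wendle the first move is to Varne.

Varne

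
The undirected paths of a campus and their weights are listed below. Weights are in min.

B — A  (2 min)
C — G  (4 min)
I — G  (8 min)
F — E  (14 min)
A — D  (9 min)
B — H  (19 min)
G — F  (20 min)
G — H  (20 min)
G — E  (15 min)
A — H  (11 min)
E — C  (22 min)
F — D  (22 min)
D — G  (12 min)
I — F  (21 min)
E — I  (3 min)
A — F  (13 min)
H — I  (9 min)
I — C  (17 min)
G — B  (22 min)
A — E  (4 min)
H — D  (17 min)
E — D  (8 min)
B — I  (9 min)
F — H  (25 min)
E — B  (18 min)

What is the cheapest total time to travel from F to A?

13 min

Compare a few routes:
F → A: 13 = 13
F → E → A: 14+4 = 18
Cheapest is F → A at 13 min.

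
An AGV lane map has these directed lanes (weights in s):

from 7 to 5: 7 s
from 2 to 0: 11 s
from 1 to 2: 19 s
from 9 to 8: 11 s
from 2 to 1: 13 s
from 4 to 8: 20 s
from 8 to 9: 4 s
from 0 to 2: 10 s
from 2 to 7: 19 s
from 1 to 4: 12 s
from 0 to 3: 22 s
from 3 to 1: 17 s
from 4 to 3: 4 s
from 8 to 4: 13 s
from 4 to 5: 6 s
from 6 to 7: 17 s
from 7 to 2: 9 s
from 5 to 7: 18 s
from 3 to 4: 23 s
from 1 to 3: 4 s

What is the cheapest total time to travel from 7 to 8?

Candidate routes:
7 → 2 → 1 → 3 → 4 → 8: 9+13+4+23+20 = 69
7 → 2 → 1 → 4 → 8: 9+13+12+20 = 54
7 → 2 → 0 → 3 → 1 → 4 → 8: 9+11+22+17+12+20 = 91
7 → 2 → 0 → 3 → 4 → 8: 9+11+22+23+20 = 85
The minimum is 54 s via 7 → 2 → 1 → 4 → 8.

54 s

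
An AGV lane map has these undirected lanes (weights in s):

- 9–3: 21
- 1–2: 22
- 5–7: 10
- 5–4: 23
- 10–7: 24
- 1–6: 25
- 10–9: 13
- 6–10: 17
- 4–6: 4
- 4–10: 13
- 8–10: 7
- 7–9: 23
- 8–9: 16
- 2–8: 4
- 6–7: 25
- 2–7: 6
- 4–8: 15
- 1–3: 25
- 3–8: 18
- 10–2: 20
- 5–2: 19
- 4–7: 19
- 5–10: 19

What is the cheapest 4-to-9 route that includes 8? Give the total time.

31 s

Best 4 to 8: 4 → 8 costing 15
Best 8 to 9: 8 → 9 costing 16
Total via 8: 15 + 16 = 31 s.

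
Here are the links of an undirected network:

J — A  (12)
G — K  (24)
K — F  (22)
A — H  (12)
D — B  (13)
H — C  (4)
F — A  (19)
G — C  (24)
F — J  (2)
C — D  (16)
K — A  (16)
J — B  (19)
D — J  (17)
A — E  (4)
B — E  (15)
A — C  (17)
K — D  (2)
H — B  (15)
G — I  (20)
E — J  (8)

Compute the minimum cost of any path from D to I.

46

Shortest distances from D:
D: 0
K: 2  (via D)
B: 13  (via D)
C: 16  (via D)
J: 17  (via D)
A: 18  (via K)
F: 19  (via J)
H: 20  (via C)
E: 22  (via A)
G: 26  (via K)
I: 46  (via G)
Shortest route: D–K–G–I = 46.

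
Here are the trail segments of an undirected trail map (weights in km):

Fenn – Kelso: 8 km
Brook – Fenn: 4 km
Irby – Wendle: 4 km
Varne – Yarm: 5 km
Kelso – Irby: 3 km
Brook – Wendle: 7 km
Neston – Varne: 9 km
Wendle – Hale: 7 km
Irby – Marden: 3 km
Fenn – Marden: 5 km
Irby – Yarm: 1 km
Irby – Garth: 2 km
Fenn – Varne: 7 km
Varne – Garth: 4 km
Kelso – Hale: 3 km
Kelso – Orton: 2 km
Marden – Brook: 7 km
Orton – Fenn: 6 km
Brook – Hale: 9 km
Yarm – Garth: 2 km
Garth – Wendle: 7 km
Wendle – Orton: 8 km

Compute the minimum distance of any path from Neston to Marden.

Settle nodes by increasing distance from Neston:
Neston: 0
Varne: 9  (via Neston)
Garth: 13  (via Varne)
Yarm: 14  (via Varne)
Irby: 15  (via Garth)
Fenn: 16  (via Varne)
Kelso: 18  (via Irby)
Marden: 18  (via Irby)
Shortest route: Neston → Varne → Garth → Irby → Marden = 18 km.

18 km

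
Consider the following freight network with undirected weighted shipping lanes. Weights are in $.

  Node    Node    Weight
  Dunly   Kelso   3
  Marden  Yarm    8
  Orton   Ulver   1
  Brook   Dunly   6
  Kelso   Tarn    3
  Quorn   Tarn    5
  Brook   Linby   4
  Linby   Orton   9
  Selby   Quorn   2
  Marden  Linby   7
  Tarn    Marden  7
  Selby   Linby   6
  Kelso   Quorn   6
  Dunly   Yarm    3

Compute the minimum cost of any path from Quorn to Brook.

$12

Settle nodes by increasing distance from Quorn:
Quorn: 0
Selby: 2  (via Quorn)
Tarn: 5  (via Quorn)
Kelso: 6  (via Quorn)
Linby: 8  (via Selby)
Dunly: 9  (via Kelso)
Brook: 12  (via Linby)
Shortest route: Quorn–Selby–Linby–Brook = $12.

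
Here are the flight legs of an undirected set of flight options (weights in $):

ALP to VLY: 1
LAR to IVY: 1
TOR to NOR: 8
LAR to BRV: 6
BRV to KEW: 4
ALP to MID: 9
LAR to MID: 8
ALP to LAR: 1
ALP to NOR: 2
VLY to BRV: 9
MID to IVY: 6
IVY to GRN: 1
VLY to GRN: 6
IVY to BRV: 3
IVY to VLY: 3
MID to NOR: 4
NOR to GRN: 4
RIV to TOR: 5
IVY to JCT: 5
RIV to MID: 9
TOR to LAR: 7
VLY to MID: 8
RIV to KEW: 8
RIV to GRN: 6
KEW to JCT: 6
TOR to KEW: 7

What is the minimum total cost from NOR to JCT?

$9

Running Dijkstra from NOR:
NOR: 0
ALP: 2  (via NOR)
LAR: 3  (via ALP)
VLY: 3  (via ALP)
GRN: 4  (via NOR)
MID: 4  (via NOR)
IVY: 4  (via LAR)
BRV: 7  (via IVY)
TOR: 8  (via NOR)
JCT: 9  (via IVY)
Shortest route: NOR → ALP → LAR → IVY → JCT = $9.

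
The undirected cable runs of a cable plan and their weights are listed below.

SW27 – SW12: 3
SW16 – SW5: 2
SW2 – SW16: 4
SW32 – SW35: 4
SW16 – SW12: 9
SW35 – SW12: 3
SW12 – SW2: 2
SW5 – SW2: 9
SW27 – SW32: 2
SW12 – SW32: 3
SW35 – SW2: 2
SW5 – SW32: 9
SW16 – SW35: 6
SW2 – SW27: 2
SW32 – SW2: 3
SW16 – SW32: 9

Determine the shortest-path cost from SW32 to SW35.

4

Shortest distances from SW32:
SW32: 0
SW27: 2  (via SW32)
SW12: 3  (via SW32)
SW2: 3  (via SW32)
SW35: 4  (via SW32)
Shortest route: SW32–SW35 = 4.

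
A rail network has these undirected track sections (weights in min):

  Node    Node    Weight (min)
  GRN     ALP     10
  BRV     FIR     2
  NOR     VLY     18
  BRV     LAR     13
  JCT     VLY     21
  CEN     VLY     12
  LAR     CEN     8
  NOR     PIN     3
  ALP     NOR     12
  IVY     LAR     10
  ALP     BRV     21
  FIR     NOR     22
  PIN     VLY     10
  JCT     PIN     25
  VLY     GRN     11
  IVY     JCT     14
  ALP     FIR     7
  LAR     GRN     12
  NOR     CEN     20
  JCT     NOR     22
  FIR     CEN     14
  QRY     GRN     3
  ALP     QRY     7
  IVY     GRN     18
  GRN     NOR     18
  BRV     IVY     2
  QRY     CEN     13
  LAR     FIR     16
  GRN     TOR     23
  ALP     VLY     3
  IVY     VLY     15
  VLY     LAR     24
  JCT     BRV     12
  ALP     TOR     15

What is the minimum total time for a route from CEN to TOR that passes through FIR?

36 min

Shortest CEN→FIR: CEN–FIR = 14
Best FIR to TOR: FIR–ALP–TOR costing 22
Total via FIR: 14 + 22 = 36 min.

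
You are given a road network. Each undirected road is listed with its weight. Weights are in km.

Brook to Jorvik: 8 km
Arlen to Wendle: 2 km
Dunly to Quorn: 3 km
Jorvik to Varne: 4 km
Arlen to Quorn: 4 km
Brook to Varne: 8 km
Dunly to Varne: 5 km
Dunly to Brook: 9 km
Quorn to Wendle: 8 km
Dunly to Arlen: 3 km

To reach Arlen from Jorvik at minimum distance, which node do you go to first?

Varne

Enumerating some paths:
Jorvik–Brook–Dunly–Arlen: 8+9+3 = 20
Jorvik–Varne–Dunly–Quorn–Arlen: 4+5+3+4 = 16
Jorvik–Varne–Dunly–Quorn–Wendle–Arlen: 4+5+3+8+2 = 22
Jorvik–Varne–Dunly–Arlen: 4+5+3 = 12
Cheapest is Jorvik–Varne–Dunly–Arlen at 12 km.
So from Jorvik the first move is to Varne.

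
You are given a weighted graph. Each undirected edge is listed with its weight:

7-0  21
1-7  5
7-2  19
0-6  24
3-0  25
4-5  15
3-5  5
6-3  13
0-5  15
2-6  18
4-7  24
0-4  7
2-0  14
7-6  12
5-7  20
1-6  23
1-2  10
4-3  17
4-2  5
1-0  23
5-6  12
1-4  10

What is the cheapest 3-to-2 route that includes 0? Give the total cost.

Best 3 to 0: 3 → 5 → 0 costing 20
Best 0 to 2: 0 → 4 → 2 costing 12
Total via 0: 20 + 12 = 32.

32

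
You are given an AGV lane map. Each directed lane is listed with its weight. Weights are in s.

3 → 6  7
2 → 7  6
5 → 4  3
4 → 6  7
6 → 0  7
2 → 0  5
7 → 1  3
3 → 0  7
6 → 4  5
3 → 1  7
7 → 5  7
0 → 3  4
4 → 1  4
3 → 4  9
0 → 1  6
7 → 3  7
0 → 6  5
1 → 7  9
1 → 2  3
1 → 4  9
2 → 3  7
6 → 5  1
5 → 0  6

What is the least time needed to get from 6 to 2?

11 s

Settle nodes by increasing distance from 6:
6: 0
5: 1  (via 6)
4: 4  (via 5)
0: 7  (via 6)
1: 8  (via 4)
2: 11  (via 1)
Shortest route: 6 → 5 → 4 → 1 → 2 = 11 s.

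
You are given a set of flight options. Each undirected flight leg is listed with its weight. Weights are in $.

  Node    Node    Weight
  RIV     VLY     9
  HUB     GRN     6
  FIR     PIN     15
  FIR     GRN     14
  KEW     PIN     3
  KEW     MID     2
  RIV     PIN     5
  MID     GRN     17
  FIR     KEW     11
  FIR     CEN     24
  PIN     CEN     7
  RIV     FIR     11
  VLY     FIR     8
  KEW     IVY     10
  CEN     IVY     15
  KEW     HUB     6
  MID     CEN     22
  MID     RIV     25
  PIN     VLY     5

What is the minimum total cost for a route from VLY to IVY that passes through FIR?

Shortest VLY→FIR: VLY–FIR = 8
Best FIR to IVY: FIR–KEW–IVY costing 21
Total via FIR: 8 + 21 = $29.

$29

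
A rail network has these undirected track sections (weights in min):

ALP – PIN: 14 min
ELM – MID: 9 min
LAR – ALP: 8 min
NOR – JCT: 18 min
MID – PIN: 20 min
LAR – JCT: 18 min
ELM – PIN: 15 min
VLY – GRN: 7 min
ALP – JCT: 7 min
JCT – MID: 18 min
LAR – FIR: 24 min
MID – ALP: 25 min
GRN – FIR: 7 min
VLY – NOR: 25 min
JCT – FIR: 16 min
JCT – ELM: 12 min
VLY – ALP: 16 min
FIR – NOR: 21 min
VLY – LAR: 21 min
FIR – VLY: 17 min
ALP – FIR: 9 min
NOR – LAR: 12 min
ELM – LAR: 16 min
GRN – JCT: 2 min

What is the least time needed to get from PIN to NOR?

34 min

Running Dijkstra from PIN:
PIN: 0
ALP: 14  (via PIN)
ELM: 15  (via PIN)
MID: 20  (via PIN)
JCT: 21  (via ALP)
LAR: 22  (via ALP)
GRN: 23  (via JCT)
FIR: 23  (via ALP)
VLY: 30  (via ALP)
NOR: 34  (via LAR)
Shortest route: PIN–ALP–LAR–NOR = 34 min.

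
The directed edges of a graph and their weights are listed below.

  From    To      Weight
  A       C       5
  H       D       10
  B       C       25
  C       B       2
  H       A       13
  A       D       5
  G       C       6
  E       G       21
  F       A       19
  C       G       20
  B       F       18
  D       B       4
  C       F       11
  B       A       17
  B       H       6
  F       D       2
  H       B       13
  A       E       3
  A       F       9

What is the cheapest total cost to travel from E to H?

35

Shortest distances from E:
E: 0
G: 21  (via E)
C: 27  (via G)
B: 29  (via C)
H: 35  (via B)
Shortest route: E → G → C → B → H = 35.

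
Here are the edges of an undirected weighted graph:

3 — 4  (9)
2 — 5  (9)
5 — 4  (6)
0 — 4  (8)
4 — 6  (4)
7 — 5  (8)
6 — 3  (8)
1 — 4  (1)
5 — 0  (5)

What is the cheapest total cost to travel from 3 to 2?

Running Dijkstra from 3:
3: 0
6: 8  (via 3)
4: 9  (via 3)
1: 10  (via 4)
5: 15  (via 4)
0: 17  (via 4)
7: 23  (via 5)
2: 24  (via 5)
Shortest route: 3 → 4 → 5 → 2 = 24.

24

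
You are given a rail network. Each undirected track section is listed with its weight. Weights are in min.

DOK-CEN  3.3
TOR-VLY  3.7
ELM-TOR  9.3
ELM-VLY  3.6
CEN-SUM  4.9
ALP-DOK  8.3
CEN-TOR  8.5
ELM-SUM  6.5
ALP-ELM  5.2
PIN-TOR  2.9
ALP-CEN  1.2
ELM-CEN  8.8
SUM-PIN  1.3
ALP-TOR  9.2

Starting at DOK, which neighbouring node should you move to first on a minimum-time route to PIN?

Compare a few routes:
DOK - CEN - TOR - PIN: 3.3+8.5+2.9 = 14.7
DOK - CEN - SUM - PIN: 3.3+4.9+1.3 = 9.5
The minimum is 9.5 min via DOK - CEN - SUM - PIN.
So from DOK the first move is to CEN.

CEN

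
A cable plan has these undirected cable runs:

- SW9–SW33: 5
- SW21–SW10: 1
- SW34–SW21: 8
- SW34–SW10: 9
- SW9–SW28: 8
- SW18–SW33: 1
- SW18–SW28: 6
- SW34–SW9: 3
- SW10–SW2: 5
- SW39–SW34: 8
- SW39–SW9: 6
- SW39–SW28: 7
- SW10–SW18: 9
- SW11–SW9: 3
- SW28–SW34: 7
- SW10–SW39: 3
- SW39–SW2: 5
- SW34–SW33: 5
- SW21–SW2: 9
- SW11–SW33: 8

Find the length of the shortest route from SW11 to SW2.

14

Running Dijkstra from SW11:
SW11: 0
SW9: 3  (via SW11)
SW34: 6  (via SW9)
SW33: 8  (via SW11)
SW18: 9  (via SW33)
SW39: 9  (via SW9)
SW28: 11  (via SW9)
SW10: 12  (via SW39)
SW21: 13  (via SW10)
SW2: 14  (via SW39)
Shortest route: SW11 → SW9 → SW39 → SW2 = 14.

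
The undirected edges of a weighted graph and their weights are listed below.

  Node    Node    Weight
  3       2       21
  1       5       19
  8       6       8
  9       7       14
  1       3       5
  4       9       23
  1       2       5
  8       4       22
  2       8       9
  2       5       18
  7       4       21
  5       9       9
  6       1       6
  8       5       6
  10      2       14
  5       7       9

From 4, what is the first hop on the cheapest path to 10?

8

Candidate routes:
4 - 8 - 2 - 10: 22+9+14 = 45
4 - 8 - 5 - 2 - 10: 22+6+18+14 = 60
4 - 8 - 6 - 1 - 2 - 10: 22+8+6+5+14 = 55
4 - 7 - 5 - 8 - 2 - 10: 21+9+6+9+14 = 59
The minimum is 45 via 4 - 8 - 2 - 10.
So from 4 the first move is to 8.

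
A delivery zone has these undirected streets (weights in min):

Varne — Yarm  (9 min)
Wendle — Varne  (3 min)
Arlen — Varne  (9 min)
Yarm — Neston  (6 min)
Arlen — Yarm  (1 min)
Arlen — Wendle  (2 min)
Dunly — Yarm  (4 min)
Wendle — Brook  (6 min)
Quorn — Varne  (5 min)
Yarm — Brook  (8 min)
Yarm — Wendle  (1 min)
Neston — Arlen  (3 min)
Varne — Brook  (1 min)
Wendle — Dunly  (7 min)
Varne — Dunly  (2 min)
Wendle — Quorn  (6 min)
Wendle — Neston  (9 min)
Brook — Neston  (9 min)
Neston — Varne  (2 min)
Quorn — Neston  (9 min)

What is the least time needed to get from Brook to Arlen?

Shortest distances from Brook:
Brook: 0
Varne: 1  (via Brook)
Dunly: 3  (via Varne)
Neston: 3  (via Varne)
Wendle: 4  (via Varne)
Yarm: 5  (via Wendle)
Arlen: 6  (via Neston)
Shortest route: Brook–Varne–Neston–Arlen = 6 min.

6 min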